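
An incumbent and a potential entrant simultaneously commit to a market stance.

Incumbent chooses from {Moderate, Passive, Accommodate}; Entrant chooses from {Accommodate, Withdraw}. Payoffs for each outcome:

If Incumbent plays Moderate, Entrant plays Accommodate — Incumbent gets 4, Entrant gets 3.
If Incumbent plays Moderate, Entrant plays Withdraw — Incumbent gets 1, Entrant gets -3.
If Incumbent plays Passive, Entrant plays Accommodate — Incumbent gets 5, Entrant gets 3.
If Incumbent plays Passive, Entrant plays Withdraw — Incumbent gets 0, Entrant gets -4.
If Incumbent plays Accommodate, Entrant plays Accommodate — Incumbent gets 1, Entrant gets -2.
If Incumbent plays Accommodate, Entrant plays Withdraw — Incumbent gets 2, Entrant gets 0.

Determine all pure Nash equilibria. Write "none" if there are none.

(Passive, Accommodate); (Accommodate, Withdraw)

Incumbent against Accommodate: payoffs 4, 5, 1 → best response Passive.
Incumbent against Withdraw: payoffs 1, 0, 2 → best response Accommodate.
Entrant against Moderate: payoffs 3, -3 → best response Accommodate.
Entrant against Passive: payoffs 3, -4 → best response Accommodate.
Entrant against Accommodate: payoffs -2, 0 → best response Withdraw.
Mutual best responses: (Passive, Accommodate); (Accommodate, Withdraw).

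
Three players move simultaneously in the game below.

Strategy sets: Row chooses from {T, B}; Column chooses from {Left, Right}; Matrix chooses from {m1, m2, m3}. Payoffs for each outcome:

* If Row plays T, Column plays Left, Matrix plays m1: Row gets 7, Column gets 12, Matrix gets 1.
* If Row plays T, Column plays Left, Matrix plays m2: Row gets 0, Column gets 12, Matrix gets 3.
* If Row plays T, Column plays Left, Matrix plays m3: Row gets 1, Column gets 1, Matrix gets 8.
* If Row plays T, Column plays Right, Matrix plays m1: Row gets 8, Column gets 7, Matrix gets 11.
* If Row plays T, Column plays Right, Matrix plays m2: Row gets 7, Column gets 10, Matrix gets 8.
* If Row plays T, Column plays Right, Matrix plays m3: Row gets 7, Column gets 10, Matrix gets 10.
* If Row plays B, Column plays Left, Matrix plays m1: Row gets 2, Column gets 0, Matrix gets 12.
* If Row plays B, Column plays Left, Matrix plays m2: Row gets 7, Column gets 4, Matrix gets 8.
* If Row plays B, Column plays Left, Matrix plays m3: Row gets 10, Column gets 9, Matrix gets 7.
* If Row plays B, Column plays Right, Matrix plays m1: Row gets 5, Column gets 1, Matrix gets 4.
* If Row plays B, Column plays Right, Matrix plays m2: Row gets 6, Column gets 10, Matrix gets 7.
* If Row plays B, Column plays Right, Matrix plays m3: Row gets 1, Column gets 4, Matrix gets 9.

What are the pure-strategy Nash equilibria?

There is no pure-strategy Nash equilibrium.

Check each profile: it is a Nash equilibrium iff no player can strictly gain by switching unilaterally.
(T, Left, m1): Matrix can switch to m2 (1 → 3). Not NE.
(T, Left, m2): Row can switch to B (0 → 7). Not NE.
(T, Left, m3): Row can switch to B (1 → 10). Not NE.
(T, Right, m1): Column can switch to Left (7 → 12). Not NE.
(T, Right, m2): Column can switch to Left (10 → 12). Not NE.
(T, Right, m3): Matrix can switch to m1 (10 → 11). Not NE.
(B, Left, m1): Row can switch to T (2 → 7). Not NE.
(B, Left, m2): Column can switch to Right (4 → 10). Not NE.
(B, Left, m3): Matrix can switch to m1 (7 → 12). Not NE.
(B, Right, m1): Row can switch to T (5 → 8). Not NE.
(The remaining 2 profiles each have a profitable deviation by the same check.)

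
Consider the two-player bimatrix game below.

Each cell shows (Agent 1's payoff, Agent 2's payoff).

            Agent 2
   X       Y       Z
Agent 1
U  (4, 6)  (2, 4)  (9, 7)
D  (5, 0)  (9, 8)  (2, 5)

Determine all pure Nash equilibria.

For each player, find the best response to each opponent profile; mutual best responses are the pure NE.
Agent 1 against X: payoffs 4, 5 → best response D.
Agent 1 against Y: payoffs 2, 9 → best response D.
Agent 1 against Z: payoffs 9, 2 → best response U.
Agent 2 against U: payoffs 6, 4, 7 → best response Z.
Agent 2 against D: payoffs 0, 8, 5 → best response Y.
Mutual best responses: (U, Z); (D, Y).

Pure-strategy Nash equilibria: (U, Z) and (D, Y)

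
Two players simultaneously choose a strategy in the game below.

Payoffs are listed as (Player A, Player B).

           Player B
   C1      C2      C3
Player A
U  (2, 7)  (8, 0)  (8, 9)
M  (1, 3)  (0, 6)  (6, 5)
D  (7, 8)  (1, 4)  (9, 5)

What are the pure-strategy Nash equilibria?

For each player, find the best response to each opponent profile; mutual best responses are the pure NE.
Player A against C1: payoffs 2, 1, 7 → best response D.
Player A against C2: payoffs 8, 0, 1 → best response U.
Player A against C3: payoffs 8, 6, 9 → best response D.
Player B against U: payoffs 7, 0, 9 → best response C3.
Player B against M: payoffs 3, 6, 5 → best response C2.
Player B against D: payoffs 8, 4, 5 → best response C1.
Mutual best responses: (D, C1).

(D, C1)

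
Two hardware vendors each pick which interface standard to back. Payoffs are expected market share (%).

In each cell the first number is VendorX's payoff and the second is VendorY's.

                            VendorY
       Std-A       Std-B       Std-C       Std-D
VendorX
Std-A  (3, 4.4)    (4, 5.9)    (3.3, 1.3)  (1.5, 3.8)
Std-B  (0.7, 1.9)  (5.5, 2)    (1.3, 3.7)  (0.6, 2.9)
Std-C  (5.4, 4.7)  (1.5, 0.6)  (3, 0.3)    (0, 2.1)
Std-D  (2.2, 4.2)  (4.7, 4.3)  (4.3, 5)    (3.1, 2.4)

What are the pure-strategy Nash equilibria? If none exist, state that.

VendorX against Std-A: payoffs 3, 0.7, 5.4, 2.2 → best response Std-C.
VendorX against Std-B: payoffs 4, 5.5, 1.5, 4.7 → best response Std-B.
VendorX against Std-C: payoffs 3.3, 1.3, 3, 4.3 → best response Std-D.
VendorX against Std-D: payoffs 1.5, 0.6, 0, 3.1 → best response Std-D.
VendorY against Std-A: payoffs 4.4, 5.9, 1.3, 3.8 → best response Std-B.
VendorY against Std-B: payoffs 1.9, 2, 3.7, 2.9 → best response Std-C.
VendorY against Std-C: payoffs 4.7, 0.6, 0.3, 2.1 → best response Std-A.
VendorY against Std-D: payoffs 4.2, 4.3, 5, 2.4 → best response Std-C.
Mutual best responses: (Std-C, Std-A); (Std-D, Std-C).

The pure Nash equilibria are (Std-C, Std-A), (Std-D, Std-C).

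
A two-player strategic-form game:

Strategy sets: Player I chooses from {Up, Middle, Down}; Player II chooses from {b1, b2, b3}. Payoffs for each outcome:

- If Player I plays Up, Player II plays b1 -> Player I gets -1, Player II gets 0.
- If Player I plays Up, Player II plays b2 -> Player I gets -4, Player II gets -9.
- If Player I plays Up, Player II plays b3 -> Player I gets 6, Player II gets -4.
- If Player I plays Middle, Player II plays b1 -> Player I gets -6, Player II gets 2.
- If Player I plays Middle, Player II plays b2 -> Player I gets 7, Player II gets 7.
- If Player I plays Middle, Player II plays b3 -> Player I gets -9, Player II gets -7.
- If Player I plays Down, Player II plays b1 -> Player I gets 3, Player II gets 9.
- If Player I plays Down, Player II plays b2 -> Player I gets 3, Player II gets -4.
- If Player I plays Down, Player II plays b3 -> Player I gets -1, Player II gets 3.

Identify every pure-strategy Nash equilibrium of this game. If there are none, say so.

Player I against b1: payoffs -1, -6, 3 → best response Down.
Player I against b2: payoffs -4, 7, 3 → best response Middle.
Player I against b3: payoffs 6, -9, -1 → best response Up.
Player II against Up: payoffs 0, -9, -4 → best response b1.
Player II against Middle: payoffs 2, 7, -7 → best response b2.
Player II against Down: payoffs 9, -4, 3 → best response b1.
Mutual best responses: (Middle, b2); (Down, b1).

The pure Nash equilibria are (Middle, b2), (Down, b1).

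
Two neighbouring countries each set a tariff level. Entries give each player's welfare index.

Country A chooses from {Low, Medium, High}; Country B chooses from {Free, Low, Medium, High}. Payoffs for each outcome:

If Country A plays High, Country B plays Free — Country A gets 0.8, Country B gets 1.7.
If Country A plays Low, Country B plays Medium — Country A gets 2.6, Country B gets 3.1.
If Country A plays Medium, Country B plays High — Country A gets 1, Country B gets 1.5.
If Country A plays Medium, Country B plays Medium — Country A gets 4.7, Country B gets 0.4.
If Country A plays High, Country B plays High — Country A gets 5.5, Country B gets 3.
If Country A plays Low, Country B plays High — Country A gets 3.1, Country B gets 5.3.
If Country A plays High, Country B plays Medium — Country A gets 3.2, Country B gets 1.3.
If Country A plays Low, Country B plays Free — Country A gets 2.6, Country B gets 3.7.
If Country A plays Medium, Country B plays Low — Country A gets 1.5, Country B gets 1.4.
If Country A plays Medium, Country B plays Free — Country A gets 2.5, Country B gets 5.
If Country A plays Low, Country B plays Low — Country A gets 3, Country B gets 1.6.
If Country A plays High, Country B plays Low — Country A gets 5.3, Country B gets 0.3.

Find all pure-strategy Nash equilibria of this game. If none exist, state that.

The unique pure-strategy Nash equilibrium is (High, High).

Country A against Free: payoffs 2.6, 2.5, 0.8 → best response Low.
Country A against Low: payoffs 3, 1.5, 5.3 → best response High.
Country A against Medium: payoffs 2.6, 4.7, 3.2 → best response Medium.
Country A against High: payoffs 3.1, 1, 5.5 → best response High.
Country B against Low: payoffs 3.7, 1.6, 3.1, 5.3 → best response High.
Country B against Medium: payoffs 5, 1.4, 0.4, 1.5 → best response Free.
Country B against High: payoffs 1.7, 0.3, 1.3, 3 → best response High.
Mutual best responses: (High, High).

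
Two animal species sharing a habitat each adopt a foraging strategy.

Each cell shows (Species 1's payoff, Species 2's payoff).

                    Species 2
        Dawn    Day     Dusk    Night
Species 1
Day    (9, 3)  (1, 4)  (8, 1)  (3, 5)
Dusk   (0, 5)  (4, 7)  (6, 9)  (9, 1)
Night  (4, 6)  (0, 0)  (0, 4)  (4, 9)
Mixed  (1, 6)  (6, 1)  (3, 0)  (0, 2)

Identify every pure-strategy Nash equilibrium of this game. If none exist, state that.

none

(Day, Dawn): Species 2 can switch to Day (3 → 4). Not NE.
(Day, Day): Species 1 can switch to Dusk (1 → 4). Not NE.
(Day, Dusk): Species 2 can switch to Dawn (1 → 3). Not NE.
(Day, Night): Species 1 can switch to Dusk (3 → 9). Not NE.
(Dusk, Dawn): Species 1 can switch to Day (0 → 9). Not NE.
(Dusk, Day): Species 1 can switch to Mixed (4 → 6). Not NE.
(Dusk, Dusk): Species 1 can switch to Day (6 → 8). Not NE.
(Dusk, Night): Species 2 can switch to Dawn (1 → 5). Not NE.
(The remaining 8 profiles each have a profitable deviation by the same check.)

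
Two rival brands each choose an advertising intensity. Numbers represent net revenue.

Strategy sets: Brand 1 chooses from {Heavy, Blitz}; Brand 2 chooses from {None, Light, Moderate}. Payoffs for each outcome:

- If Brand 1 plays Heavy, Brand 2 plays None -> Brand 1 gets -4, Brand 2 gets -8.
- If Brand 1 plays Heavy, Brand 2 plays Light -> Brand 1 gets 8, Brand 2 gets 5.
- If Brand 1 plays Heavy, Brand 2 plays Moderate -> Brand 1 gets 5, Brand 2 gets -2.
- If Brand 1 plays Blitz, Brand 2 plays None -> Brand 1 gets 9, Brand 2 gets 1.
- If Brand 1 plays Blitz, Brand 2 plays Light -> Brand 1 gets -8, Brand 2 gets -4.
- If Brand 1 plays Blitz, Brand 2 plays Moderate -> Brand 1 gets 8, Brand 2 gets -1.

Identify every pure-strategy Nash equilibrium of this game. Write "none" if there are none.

The pure Nash equilibria are (Heavy, Light) and (Blitz, None).

Brand 1 against None: payoffs -4, 9 → best response Blitz.
Brand 1 against Light: payoffs 8, -8 → best response Heavy.
Brand 1 against Moderate: payoffs 5, 8 → best response Blitz.
Brand 2 against Heavy: payoffs -8, 5, -2 → best response Light.
Brand 2 against Blitz: payoffs 1, -4, -1 → best response None.
Mutual best responses: (Heavy, Light); (Blitz, None).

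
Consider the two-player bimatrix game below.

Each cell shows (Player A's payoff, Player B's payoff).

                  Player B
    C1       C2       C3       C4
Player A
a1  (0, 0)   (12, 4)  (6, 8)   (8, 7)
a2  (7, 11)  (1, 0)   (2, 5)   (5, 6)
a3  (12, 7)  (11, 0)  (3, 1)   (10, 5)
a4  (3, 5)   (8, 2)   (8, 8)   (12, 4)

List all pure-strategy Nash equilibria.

(a1, C1): Player A can switch to a2 (0 → 7). Not NE.
(a1, C2): Player B can switch to C3 (4 → 8). Not NE.
(a1, C3): Player A can switch to a4 (6 → 8). Not NE.
(a1, C4): Player A can switch to a3 (8 → 10). Not NE.
(a2, C1): Player A can switch to a3 (7 → 12). Not NE.
(a2, C2): Player A can switch to a1 (1 → 12). Not NE.
(a2, C3): Player A can switch to a1 (2 → 6). Not NE.
(a2, C4): Player A can switch to a1 (5 → 8). Not NE.
(a3, C1): Player A gets 12, best alternative 7; Player B gets 7, best alternative 5. No profitable deviation — NE.
(a3, C2): Player A can switch to a1 (11 → 12). Not NE.
(a3, C3): Player A can switch to a1 (3 → 6). Not NE.
(a4, C3): Player A gets 8, best alternative 6; Player B gets 8, best alternative 5. No profitable deviation — NE.
(The remaining 4 profiles each have a profitable deviation by the same check.)

(a3, C1), (a4, C3)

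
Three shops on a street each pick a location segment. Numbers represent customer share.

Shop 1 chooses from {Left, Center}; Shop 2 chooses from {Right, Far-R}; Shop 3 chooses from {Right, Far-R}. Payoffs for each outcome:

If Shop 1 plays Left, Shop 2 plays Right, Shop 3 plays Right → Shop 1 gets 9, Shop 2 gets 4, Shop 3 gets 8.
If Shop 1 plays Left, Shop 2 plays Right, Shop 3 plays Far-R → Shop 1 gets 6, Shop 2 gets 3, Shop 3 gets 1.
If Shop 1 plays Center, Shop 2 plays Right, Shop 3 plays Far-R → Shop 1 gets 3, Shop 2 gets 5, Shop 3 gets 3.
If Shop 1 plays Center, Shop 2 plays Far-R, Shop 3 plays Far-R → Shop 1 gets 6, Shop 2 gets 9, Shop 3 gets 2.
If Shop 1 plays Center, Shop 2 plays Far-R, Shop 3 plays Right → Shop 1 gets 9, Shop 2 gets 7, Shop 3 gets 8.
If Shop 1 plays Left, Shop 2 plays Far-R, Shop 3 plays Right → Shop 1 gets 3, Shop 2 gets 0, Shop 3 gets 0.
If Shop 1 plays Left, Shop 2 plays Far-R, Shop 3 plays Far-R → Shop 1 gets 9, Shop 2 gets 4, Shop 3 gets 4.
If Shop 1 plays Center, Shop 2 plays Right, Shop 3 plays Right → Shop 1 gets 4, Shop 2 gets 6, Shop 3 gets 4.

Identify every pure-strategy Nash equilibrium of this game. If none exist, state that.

The pure Nash equilibria are (Left, Right, Right) and (Left, Far-R, Far-R) and (Center, Far-R, Right).

(Left, Right, Right): Shop 1 gets 9, best alternative 4; Shop 2 gets 4, best alternative 0; Shop 3 gets 8, best alternative 1. No profitable deviation — NE.
(Left, Right, Far-R): Shop 2 can switch to Far-R (3 → 4). Not NE.
(Left, Far-R, Right): Shop 1 can switch to Center (3 → 9). Not NE.
(Left, Far-R, Far-R): Shop 1 gets 9, best alternative 6; Shop 2 gets 4, best alternative 3; Shop 3 gets 4, best alternative 0. No profitable deviation — NE.
(Center, Right, Right): Shop 1 can switch to Left (4 → 9). Not NE.
(Center, Right, Far-R): Shop 1 can switch to Left (3 → 6). Not NE.
(Center, Far-R, Right): Shop 1 gets 9, best alternative 3; Shop 2 gets 7, best alternative 6; Shop 3 gets 8, best alternative 2. No profitable deviation — NE.
(Center, Far-R, Far-R): Shop 1 can switch to Left (6 → 9). Not NE.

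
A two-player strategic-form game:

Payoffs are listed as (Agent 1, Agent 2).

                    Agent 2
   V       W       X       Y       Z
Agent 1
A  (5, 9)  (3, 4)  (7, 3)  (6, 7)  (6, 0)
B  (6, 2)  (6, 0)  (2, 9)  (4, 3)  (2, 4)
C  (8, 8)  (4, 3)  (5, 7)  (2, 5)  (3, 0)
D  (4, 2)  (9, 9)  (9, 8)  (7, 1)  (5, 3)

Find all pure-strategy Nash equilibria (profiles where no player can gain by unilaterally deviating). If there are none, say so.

Agent 1 against V: payoffs 5, 6, 8, 4 → best response C.
Agent 1 against W: payoffs 3, 6, 4, 9 → best response D.
Agent 1 against X: payoffs 7, 2, 5, 9 → best response D.
Agent 1 against Y: payoffs 6, 4, 2, 7 → best response D.
Agent 1 against Z: payoffs 6, 2, 3, 5 → best response A.
Agent 2 against A: payoffs 9, 4, 3, 7, 0 → best response V.
Agent 2 against B: payoffs 2, 0, 9, 3, 4 → best response X.
Agent 2 against C: payoffs 8, 3, 7, 5, 0 → best response V.
Agent 2 against D: payoffs 2, 9, 8, 1, 3 → best response W.
Mutual best responses: (C, V); (D, W).

(C, V), (D, W)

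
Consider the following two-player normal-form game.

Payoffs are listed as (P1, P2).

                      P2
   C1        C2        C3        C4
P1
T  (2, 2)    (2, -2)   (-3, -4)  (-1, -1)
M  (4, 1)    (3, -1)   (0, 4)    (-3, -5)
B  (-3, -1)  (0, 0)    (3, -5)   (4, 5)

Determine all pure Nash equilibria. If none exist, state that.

Pure NE: (B, C4)

For each player, find the best response to each opponent profile; mutual best responses are the pure NE.
P1 against C1: payoffs 2, 4, -3 → best response M.
P1 against C2: payoffs 2, 3, 0 → best response M.
P1 against C3: payoffs -3, 0, 3 → best response B.
P1 against C4: payoffs -1, -3, 4 → best response B.
P2 against T: payoffs 2, -2, -4, -1 → best response C1.
P2 against M: payoffs 1, -1, 4, -5 → best response C3.
P2 against B: payoffs -1, 0, -5, 5 → best response C4.
Mutual best responses: (B, C4).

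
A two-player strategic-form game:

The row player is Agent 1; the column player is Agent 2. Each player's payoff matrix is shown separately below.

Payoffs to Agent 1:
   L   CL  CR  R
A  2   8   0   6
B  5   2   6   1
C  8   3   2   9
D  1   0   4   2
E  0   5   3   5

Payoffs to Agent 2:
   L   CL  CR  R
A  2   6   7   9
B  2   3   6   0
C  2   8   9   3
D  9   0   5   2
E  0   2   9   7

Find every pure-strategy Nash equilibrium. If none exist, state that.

(A, L): Agent 1 can switch to B (2 → 5). Not NE.
(A, CL): Agent 2 can switch to CR (6 → 7). Not NE.
(A, CR): Agent 1 can switch to B (0 → 6). Not NE.
(A, R): Agent 1 can switch to C (6 → 9). Not NE.
(B, L): Agent 1 can switch to C (5 → 8). Not NE.
(B, CL): Agent 1 can switch to A (2 → 8). Not NE.
(B, CR): Agent 1 gets 6, best alternative 4; Agent 2 gets 6, best alternative 3. No profitable deviation — NE.
(The remaining 13 profiles each have a profitable deviation by the same check.)

Pure NE: (B, CR)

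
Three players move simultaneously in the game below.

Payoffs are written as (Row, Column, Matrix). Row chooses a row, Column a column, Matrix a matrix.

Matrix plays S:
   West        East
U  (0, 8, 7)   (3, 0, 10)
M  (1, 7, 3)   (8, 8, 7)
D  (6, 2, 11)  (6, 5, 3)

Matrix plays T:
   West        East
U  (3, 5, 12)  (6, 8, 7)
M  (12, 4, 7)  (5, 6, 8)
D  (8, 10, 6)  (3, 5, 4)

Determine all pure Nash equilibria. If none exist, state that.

There is no pure-strategy Nash equilibrium.

Row against (West, S): payoffs 0, 1, 6 → best response D.
Row against (West, T): payoffs 3, 12, 8 → best response M.
Row against (East, S): payoffs 3, 8, 6 → best response M.
Row against (East, T): payoffs 6, 5, 3 → best response U.
Column against (U, S): payoffs 8, 0 → best response West.
Column against (U, T): payoffs 5, 8 → best response East.
Column against (M, S): payoffs 7, 8 → best response East.
Column against (M, T): payoffs 4, 6 → best response East.
Column against (D, S): payoffs 2, 5 → best response East.
Column against (D, T): payoffs 10, 5 → best response West.
Matrix against (U, West): payoffs 7, 12 → best response T.
Matrix against (U, East): payoffs 10, 7 → best response S.
Matrix against (M, West): payoffs 3, 7 → best response T.
Matrix against (M, East): payoffs 7, 8 → best response T.
Matrix against (D, West): payoffs 11, 6 → best response S.
Matrix against (D, East): payoffs 3, 4 → best response T.
No profile is a mutual best response for all players.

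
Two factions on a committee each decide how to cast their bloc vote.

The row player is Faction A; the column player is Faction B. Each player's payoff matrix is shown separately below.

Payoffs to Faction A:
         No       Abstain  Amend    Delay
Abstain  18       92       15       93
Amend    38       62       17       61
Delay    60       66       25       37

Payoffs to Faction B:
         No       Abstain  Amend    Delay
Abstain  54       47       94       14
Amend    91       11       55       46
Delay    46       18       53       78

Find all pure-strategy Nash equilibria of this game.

For each strategy profile, look for a profitable unilateral deviation.
(Abstain, No): Faction A can switch to Amend (18 → 38). Not NE.
(Abstain, Abstain): Faction B can switch to No (47 → 54). Not NE.
(Abstain, Amend): Faction A can switch to Amend (15 → 17). Not NE.
(Abstain, Delay): Faction B can switch to No (14 → 54). Not NE.
(Amend, No): Faction A can switch to Delay (38 → 60). Not NE.
(Amend, Abstain): Faction A can switch to Abstain (62 → 92). Not NE.
(Amend, Amend): Faction A can switch to Delay (17 → 25). Not NE.
(Amend, Delay): Faction A can switch to Abstain (61 → 93). Not NE.
(The remaining 4 profiles each have a profitable deviation by the same check.)

none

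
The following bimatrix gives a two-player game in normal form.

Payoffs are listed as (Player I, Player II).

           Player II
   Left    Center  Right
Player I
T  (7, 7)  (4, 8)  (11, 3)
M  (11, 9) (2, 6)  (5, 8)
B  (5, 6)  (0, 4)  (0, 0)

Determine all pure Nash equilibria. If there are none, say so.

(T, Left): Player I can switch to M (7 → 11). Not NE.
(T, Center): Player I gets 4, best alternative 2; Player II gets 8, best alternative 7. No profitable deviation — NE.
(T, Right): Player II can switch to Left (3 → 7). Not NE.
(M, Left): Player I gets 11, best alternative 7; Player II gets 9, best alternative 8. No profitable deviation — NE.
(M, Center): Player I can switch to T (2 → 4). Not NE.
(M, Right): Player I can switch to T (5 → 11). Not NE.
(B, Left): Player I can switch to T (5 → 7). Not NE.
(B, Center): Player I can switch to T (0 → 4). Not NE.
(B, Right): Player I can switch to T (0 → 11). Not NE.

Pure-strategy Nash equilibria: (T, Center) and (M, Left)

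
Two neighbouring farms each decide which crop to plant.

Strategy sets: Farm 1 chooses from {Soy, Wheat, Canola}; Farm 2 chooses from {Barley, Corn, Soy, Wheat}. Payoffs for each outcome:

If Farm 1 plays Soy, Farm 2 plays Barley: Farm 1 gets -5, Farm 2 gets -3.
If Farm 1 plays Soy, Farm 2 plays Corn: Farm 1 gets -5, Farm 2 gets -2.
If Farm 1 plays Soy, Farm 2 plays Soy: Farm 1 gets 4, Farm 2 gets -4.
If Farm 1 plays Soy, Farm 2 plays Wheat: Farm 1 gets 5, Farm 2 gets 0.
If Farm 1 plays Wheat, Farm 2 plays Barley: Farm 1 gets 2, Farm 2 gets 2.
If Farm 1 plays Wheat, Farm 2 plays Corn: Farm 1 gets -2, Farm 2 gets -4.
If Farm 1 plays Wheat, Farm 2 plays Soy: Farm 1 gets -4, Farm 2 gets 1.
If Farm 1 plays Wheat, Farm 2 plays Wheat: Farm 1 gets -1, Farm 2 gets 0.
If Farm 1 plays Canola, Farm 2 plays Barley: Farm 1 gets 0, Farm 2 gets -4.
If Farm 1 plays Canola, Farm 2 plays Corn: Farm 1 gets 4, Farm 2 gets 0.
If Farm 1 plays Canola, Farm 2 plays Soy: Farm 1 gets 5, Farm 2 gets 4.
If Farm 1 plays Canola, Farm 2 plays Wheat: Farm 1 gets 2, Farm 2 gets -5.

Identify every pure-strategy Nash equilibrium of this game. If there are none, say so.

Farm 1 against Barley: payoffs -5, 2, 0 → best response Wheat.
Farm 1 against Corn: payoffs -5, -2, 4 → best response Canola.
Farm 1 against Soy: payoffs 4, -4, 5 → best response Canola.
Farm 1 against Wheat: payoffs 5, -1, 2 → best response Soy.
Farm 2 against Soy: payoffs -3, -2, -4, 0 → best response Wheat.
Farm 2 against Wheat: payoffs 2, -4, 1, 0 → best response Barley.
Farm 2 against Canola: payoffs -4, 0, 4, -5 → best response Soy.
Mutual best responses: (Soy, Wheat); (Wheat, Barley); (Canola, Soy).

The pure Nash equilibria are (Soy, Wheat), (Wheat, Barley), (Canola, Soy).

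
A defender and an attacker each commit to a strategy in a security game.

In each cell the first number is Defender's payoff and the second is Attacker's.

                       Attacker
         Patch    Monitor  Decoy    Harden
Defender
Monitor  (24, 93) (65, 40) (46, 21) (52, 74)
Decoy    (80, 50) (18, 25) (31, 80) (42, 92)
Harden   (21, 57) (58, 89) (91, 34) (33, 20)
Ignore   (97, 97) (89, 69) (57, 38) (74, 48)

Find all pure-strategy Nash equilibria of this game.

The unique pure-strategy Nash equilibrium is (Ignore, Patch).

Defender against Patch: payoffs 24, 80, 21, 97 → best response Ignore.
Defender against Monitor: payoffs 65, 18, 58, 89 → best response Ignore.
Defender against Decoy: payoffs 46, 31, 91, 57 → best response Harden.
Defender against Harden: payoffs 52, 42, 33, 74 → best response Ignore.
Attacker against Monitor: payoffs 93, 40, 21, 74 → best response Patch.
Attacker against Decoy: payoffs 50, 25, 80, 92 → best response Harden.
Attacker against Harden: payoffs 57, 89, 34, 20 → best response Monitor.
Attacker against Ignore: payoffs 97, 69, 38, 48 → best response Patch.
Mutual best responses: (Ignore, Patch).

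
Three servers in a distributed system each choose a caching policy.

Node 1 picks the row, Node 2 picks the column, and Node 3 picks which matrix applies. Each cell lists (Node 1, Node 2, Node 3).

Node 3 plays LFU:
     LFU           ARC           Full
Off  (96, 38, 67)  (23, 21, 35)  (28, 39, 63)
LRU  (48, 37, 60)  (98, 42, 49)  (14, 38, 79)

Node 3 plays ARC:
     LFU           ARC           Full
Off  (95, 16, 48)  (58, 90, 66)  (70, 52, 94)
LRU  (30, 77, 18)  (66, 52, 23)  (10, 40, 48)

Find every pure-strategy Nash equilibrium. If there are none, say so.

For each player, find the best response to each opponent profile; mutual best responses are the pure NE.
Node 1 against (LFU, LFU): payoffs 96, 48 → best response Off.
Node 1 against (LFU, ARC): payoffs 95, 30 → best response Off.
Node 1 against (ARC, LFU): payoffs 23, 98 → best response LRU.
Node 1 against (ARC, ARC): payoffs 58, 66 → best response LRU.
Node 1 against (Full, LFU): payoffs 28, 14 → best response Off.
Node 1 against (Full, ARC): payoffs 70, 10 → best response Off.
Node 2 against (Off, LFU): payoffs 38, 21, 39 → best response Full.
Node 2 against (Off, ARC): payoffs 16, 90, 52 → best response ARC.
Node 2 against (LRU, LFU): payoffs 37, 42, 38 → best response ARC.
Node 2 against (LRU, ARC): payoffs 77, 52, 40 → best response LFU.
Node 3 against (Off, LFU): payoffs 67, 48 → best response LFU.
Node 3 against (Off, ARC): payoffs 35, 66 → best response ARC.
Node 3 against (Off, Full): payoffs 63, 94 → best response ARC.
Node 3 against (LRU, LFU): payoffs 60, 18 → best response LFU.
Node 3 against (LRU, ARC): payoffs 49, 23 → best response LFU.
Node 3 against (LRU, Full): payoffs 79, 48 → best response LFU.
Mutual best responses: (LRU, ARC, LFU).

The unique pure-strategy Nash equilibrium is (LRU, ARC, LFU).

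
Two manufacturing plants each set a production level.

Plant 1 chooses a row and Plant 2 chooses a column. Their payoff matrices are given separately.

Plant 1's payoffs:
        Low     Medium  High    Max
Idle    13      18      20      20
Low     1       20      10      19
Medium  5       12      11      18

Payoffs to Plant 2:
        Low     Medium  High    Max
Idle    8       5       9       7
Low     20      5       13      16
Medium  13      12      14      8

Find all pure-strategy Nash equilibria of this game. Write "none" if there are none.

The unique pure-strategy Nash equilibrium is (Idle, High).

(Idle, Low): Plant 2 can switch to High (8 → 9). Not NE.
(Idle, Medium): Plant 1 can switch to Low (18 → 20). Not NE.
(Idle, High): Plant 1 gets 20, best alternative 11; Plant 2 gets 9, best alternative 8. No profitable deviation — NE.
(Idle, Max): Plant 2 can switch to Low (7 → 8). Not NE.
(Low, Low): Plant 1 can switch to Idle (1 → 13). Not NE.
(Low, Medium): Plant 2 can switch to Low (5 → 20). Not NE.
(Low, High): Plant 1 can switch to Idle (10 → 20). Not NE.
(The remaining 5 profiles each have a profitable deviation by the same check.)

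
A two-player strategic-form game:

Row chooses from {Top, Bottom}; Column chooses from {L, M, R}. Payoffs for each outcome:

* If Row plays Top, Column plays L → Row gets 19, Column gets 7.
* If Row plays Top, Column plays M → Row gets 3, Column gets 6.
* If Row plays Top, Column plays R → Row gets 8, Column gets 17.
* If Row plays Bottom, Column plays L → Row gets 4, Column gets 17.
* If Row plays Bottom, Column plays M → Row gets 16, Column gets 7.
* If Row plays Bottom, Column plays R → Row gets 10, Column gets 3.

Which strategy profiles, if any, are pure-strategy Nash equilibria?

(Top, L): Column can switch to R (7 → 17). Not NE.
(Top, M): Row can switch to Bottom (3 → 16). Not NE.
(Top, R): Row can switch to Bottom (8 → 10). Not NE.
(Bottom, L): Row can switch to Top (4 → 19). Not NE.
(Bottom, M): Column can switch to L (7 → 17). Not NE.
(Bottom, R): Column can switch to L (3 → 17). Not NE.

none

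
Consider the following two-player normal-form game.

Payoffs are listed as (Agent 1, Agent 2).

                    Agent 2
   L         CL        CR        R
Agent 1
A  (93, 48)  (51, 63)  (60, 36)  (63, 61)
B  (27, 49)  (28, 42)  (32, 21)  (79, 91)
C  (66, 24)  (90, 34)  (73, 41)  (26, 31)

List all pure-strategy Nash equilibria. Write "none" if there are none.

Agent 1 against L: payoffs 93, 27, 66 → best response A.
Agent 1 against CL: payoffs 51, 28, 90 → best response C.
Agent 1 against CR: payoffs 60, 32, 73 → best response C.
Agent 1 against R: payoffs 63, 79, 26 → best response B.
Agent 2 against A: payoffs 48, 63, 36, 61 → best response CL.
Agent 2 against B: payoffs 49, 42, 21, 91 → best response R.
Agent 2 against C: payoffs 24, 34, 41, 31 → best response CR.
Mutual best responses: (B, R); (C, CR).

The pure Nash equilibria are (B, R), (C, CR).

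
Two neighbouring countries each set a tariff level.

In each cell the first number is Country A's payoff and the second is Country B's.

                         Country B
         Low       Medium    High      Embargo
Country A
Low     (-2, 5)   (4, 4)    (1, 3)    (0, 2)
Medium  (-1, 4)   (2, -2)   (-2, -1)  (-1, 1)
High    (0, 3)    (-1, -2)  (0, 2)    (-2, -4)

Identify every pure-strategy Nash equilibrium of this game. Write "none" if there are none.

For each player, find the best response to each opponent profile; mutual best responses are the pure NE.
Country A against Low: payoffs -2, -1, 0 → best response High.
Country A against Medium: payoffs 4, 2, -1 → best response Low.
Country A against High: payoffs 1, -2, 0 → best response Low.
Country A against Embargo: payoffs 0, -1, -2 → best response Low.
Country B against Low: payoffs 5, 4, 3, 2 → best response Low.
Country B against Medium: payoffs 4, -2, -1, 1 → best response Low.
Country B against High: payoffs 3, -2, 2, -4 → best response Low.
Mutual best responses: (High, Low).

(High, Low)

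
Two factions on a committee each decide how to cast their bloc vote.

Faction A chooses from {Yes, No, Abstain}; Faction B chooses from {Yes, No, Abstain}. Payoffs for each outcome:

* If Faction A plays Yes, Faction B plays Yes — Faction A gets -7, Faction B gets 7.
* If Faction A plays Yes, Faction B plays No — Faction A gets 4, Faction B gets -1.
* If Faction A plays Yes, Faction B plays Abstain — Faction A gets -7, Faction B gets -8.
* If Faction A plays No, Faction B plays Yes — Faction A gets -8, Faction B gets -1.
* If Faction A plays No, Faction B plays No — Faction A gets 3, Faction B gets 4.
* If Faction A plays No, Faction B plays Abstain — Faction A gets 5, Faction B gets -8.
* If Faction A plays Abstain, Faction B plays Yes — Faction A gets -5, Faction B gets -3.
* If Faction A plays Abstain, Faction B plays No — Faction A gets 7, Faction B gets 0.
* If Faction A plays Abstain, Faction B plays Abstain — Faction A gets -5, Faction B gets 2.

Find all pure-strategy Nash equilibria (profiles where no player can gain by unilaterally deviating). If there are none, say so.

(Yes, Yes): Faction A can switch to Abstain (-7 → -5). Not NE.
(Yes, No): Faction A can switch to Abstain (4 → 7). Not NE.
(Yes, Abstain): Faction A can switch to No (-7 → 5). Not NE.
(No, Yes): Faction A can switch to Yes (-8 → -7). Not NE.
(No, No): Faction A can switch to Yes (3 → 4). Not NE.
(No, Abstain): Faction B can switch to Yes (-8 → -1). Not NE.
(Abstain, Yes): Faction B can switch to No (-3 → 0). Not NE.
(Abstain, No): Faction B can switch to Abstain (0 → 2). Not NE.
(The remaining 1 profile has a profitable deviation by the same check.)

There is no pure-strategy Nash equilibrium.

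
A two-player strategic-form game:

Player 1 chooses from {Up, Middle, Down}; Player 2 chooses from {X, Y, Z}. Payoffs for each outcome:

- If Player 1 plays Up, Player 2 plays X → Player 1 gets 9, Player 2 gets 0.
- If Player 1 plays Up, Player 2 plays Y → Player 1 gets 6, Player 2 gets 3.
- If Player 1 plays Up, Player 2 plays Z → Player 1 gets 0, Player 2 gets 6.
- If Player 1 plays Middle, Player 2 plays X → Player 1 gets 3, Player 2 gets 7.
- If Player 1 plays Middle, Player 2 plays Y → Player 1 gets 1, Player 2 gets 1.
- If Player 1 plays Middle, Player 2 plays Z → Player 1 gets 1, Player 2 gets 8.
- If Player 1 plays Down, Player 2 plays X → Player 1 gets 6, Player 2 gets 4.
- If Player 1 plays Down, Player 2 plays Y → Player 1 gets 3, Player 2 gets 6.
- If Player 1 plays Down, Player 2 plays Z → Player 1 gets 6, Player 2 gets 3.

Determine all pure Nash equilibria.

none

For each player, find the best response to each opponent profile; mutual best responses are the pure NE.
Player 1 against X: payoffs 9, 3, 6 → best response Up.
Player 1 against Y: payoffs 6, 1, 3 → best response Up.
Player 1 against Z: payoffs 0, 1, 6 → best response Down.
Player 2 against Up: payoffs 0, 3, 6 → best response Z.
Player 2 against Middle: payoffs 7, 1, 8 → best response Z.
Player 2 against Down: payoffs 4, 6, 3 → best response Y.
No profile is a mutual best response for all players.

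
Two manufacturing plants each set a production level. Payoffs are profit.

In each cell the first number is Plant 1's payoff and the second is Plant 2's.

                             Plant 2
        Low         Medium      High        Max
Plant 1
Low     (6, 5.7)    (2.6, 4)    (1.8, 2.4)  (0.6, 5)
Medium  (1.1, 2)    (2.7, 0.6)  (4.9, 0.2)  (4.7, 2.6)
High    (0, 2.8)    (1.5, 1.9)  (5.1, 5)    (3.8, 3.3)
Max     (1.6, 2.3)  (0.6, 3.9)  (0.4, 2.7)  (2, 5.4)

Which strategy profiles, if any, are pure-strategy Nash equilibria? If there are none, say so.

Plant 1 against Low: payoffs 6, 1.1, 0, 1.6 → best response Low.
Plant 1 against Medium: payoffs 2.6, 2.7, 1.5, 0.6 → best response Medium.
Plant 1 against High: payoffs 1.8, 4.9, 5.1, 0.4 → best response High.
Plant 1 against Max: payoffs 0.6, 4.7, 3.8, 2 → best response Medium.
Plant 2 against Low: payoffs 5.7, 4, 2.4, 5 → best response Low.
Plant 2 against Medium: payoffs 2, 0.6, 0.2, 2.6 → best response Max.
Plant 2 against High: payoffs 2.8, 1.9, 5, 3.3 → best response High.
Plant 2 against Max: payoffs 2.3, 3.9, 2.7, 5.4 → best response Max.
Mutual best responses: (Low, Low); (Medium, Max); (High, High).

The pure Nash equilibria are (Low, Low), (Medium, Max), (High, High).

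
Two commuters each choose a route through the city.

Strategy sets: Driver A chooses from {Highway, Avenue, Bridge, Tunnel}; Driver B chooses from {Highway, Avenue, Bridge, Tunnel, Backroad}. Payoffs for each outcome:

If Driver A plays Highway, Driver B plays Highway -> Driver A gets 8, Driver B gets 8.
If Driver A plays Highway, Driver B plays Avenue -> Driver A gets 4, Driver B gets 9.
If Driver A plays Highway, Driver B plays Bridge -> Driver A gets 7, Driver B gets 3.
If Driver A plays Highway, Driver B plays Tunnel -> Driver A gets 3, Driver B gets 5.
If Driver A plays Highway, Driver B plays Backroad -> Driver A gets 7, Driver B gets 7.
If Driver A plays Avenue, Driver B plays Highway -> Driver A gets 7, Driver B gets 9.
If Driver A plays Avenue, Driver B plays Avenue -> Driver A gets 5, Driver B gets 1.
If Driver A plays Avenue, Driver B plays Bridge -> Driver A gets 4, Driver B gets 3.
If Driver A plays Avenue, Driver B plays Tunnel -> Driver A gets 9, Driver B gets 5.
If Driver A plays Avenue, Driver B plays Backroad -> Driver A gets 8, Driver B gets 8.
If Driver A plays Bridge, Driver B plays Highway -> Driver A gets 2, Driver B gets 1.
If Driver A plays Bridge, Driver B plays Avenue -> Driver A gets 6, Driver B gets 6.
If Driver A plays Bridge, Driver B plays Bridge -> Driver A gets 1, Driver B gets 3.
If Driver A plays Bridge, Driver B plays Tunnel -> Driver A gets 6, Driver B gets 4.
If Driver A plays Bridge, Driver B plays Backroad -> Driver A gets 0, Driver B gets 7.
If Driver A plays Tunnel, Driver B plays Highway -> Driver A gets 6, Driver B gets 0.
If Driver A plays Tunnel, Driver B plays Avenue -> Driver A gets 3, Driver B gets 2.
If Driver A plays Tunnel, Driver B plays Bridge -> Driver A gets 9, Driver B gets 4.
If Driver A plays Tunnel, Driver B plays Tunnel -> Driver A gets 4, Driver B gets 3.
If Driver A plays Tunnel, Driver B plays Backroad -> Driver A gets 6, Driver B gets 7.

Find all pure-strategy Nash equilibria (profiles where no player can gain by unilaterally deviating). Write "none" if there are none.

No pure-strategy Nash equilibrium.

Check each profile: it is a Nash equilibrium iff no player can strictly gain by switching unilaterally.
(Highway, Highway): Driver B can switch to Avenue (8 → 9). Not NE.
(Highway, Avenue): Driver A can switch to Avenue (4 → 5). Not NE.
(Highway, Bridge): Driver A can switch to Tunnel (7 → 9). Not NE.
(Highway, Tunnel): Driver A can switch to Avenue (3 → 9). Not NE.
(Highway, Backroad): Driver A can switch to Avenue (7 → 8). Not NE.
(Avenue, Highway): Driver A can switch to Highway (7 → 8). Not NE.
(Avenue, Avenue): Driver A can switch to Bridge (5 → 6). Not NE.
(Avenue, Bridge): Driver A can switch to Highway (4 → 7). Not NE.
(The remaining 12 profiles each have a profitable deviation by the same check.)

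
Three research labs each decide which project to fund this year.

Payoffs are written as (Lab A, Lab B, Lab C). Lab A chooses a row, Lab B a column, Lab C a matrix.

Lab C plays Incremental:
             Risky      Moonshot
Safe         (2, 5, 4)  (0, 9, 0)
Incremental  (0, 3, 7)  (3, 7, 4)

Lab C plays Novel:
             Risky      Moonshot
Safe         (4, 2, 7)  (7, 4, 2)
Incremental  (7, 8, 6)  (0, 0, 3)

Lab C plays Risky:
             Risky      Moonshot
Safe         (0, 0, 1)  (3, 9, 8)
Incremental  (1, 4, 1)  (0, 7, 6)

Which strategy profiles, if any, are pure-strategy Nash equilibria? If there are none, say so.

(Safe, Risky, Incremental): Lab B can switch to Moonshot (5 → 9). Not NE.
(Safe, Risky, Novel): Lab A can switch to Incremental (4 → 7). Not NE.
(Safe, Risky, Risky): Lab A can switch to Incremental (0 → 1). Not NE.
(Safe, Moonshot, Incremental): Lab A can switch to Incremental (0 → 3). Not NE.
(Safe, Moonshot, Novel): Lab C can switch to Risky (2 → 8). Not NE.
(Safe, Moonshot, Risky): Lab A gets 3, best alternative 0; Lab B gets 9, best alternative 0; Lab C gets 8, best alternative 2. No profitable deviation — NE.
(Incremental, Risky, Incremental): Lab A can switch to Safe (0 → 2). Not NE.
(Incremental, Risky, Novel): Lab C can switch to Incremental (6 → 7). Not NE.
(Incremental, Risky, Risky): Lab B can switch to Moonshot (4 → 7). Not NE.
(The remaining 3 profiles each have a profitable deviation by the same check.)

The unique pure-strategy Nash equilibrium is (Safe, Moonshot, Risky).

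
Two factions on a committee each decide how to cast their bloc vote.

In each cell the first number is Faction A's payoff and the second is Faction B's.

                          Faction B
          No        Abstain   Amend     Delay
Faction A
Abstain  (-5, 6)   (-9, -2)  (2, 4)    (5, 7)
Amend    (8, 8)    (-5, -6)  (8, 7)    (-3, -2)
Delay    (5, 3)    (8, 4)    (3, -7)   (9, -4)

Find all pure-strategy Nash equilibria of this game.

(Abstain, No): Faction A can switch to Amend (-5 → 8). Not NE.
(Abstain, Abstain): Faction A can switch to Amend (-9 → -5). Not NE.
(Abstain, Amend): Faction A can switch to Amend (2 → 8). Not NE.
(Abstain, Delay): Faction A can switch to Delay (5 → 9). Not NE.
(Amend, No): Faction A gets 8, best alternative 5; Faction B gets 8, best alternative 7. No profitable deviation — NE.
(Amend, Abstain): Faction A can switch to Delay (-5 → 8). Not NE.
(Amend, Amend): Faction B can switch to No (7 → 8). Not NE.
(Delay, Abstain): Faction A gets 8, best alternative -5; Faction B gets 4, best alternative 3. No profitable deviation — NE.
(The remaining 4 profiles each have a profitable deviation by the same check.)

Pure-strategy Nash equilibria: (Amend, No) and (Delay, Abstain)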